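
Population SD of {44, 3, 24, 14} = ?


Mean = 21.2500
Variance = 227.6875
SD = sqrt(227.6875) = 15.0893

SD = 15.0893


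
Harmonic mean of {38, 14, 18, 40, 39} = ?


Sum of reciprocals = 1/38 + 1/14 + 1/18 + 1/40 + 1/39 = 0.203941
HM = 5/0.203941 = 24.5169

HM = 24.5169


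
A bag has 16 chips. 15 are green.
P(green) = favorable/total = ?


P = 15/16 = 0.9375

P = 0.9375


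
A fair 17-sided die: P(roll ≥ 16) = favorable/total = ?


Favorable outcomes (roll ≥ 16): 2
Total outcomes = 17
P = 2/17 = 0.1176

P = 0.1176


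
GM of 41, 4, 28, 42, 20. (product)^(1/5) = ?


Product = 41 × 4 × 28 × 42 × 20 = 3857280
GM = 3857280^(1/5) = 20.7614

GM = 20.7614


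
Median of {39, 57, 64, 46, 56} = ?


Sorted: 39, 46, 56, 57, 64
n = 5 (odd)
Middle value = 56

Median = 56


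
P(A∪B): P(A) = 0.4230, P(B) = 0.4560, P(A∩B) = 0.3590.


P(A∪B) = 0.4230 + 0.4560 - 0.3590
= 0.8790 - 0.3590
= 0.5200

P(A∪B) = 0.5200


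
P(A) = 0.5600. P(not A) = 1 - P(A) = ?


P(not A) = 1 - 0.5600 = 0.4400

P(not A) = 0.4400


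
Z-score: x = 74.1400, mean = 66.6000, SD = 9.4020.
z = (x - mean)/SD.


z = (74.1400 - 66.6000)/9.4020
= 7.5400/9.4020
= 0.8020

z = 0.8020


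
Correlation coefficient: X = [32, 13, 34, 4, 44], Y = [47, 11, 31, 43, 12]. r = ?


Mean X = 25.4000, Mean Y = 28.8000
SD X = 14.664242, SD Y = 15.078461
Cov = -51.320000
r = -51.320000/(14.664242*15.078461) = -0.2321

r = -0.2321


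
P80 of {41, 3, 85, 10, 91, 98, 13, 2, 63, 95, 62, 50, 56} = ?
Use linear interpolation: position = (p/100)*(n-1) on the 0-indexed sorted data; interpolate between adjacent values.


Sorted: 2, 3, 10, 13, 41, 50, 56, 62, 63, 85, 91, 95, 98
n = 13
Index = 80/100 * 12 = 9.6000
Lower = data[9] = 85, Upper = data[10] = 91
P80 = 85 + 0.6000*(6) = 88.6000

P80 = 88.6000


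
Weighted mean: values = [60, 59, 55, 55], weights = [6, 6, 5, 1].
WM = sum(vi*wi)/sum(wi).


Numerator = 60*6 + 59*6 + 55*5 + 55*1 = 1044
Denominator = 6 + 6 + 5 + 1 = 18
WM = 1044/18 = 58.0000

WM = 58.0000


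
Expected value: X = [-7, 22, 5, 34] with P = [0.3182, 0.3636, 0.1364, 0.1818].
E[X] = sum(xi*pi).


E[X] = -7*0.3182 + 22*0.3636 + 5*0.1364 + 34*0.1818
= -2.2274 + 7.9992 + 0.6820 + 6.1812
= 12.6350

E[X] = 12.6350


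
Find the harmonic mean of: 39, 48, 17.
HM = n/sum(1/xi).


Sum of reciprocals = 1/39 + 1/48 + 1/17 = 0.105298
HM = 3/0.105298 = 28.4906

HM = 28.4906


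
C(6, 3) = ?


C(6,3) = 6!/(3! × 3!)
= 720/(6 × 6)
= 20

C(6,3) = 20


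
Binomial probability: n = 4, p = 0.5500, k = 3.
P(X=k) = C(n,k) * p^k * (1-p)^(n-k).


C(4,3) = 4
p^3 = 0.166375
(1-p)^1 = 0.450000
P = 4 * 0.166375 * 0.450000 = 0.2995

P(X=3) = 0.2995


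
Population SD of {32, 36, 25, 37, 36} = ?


Mean = 33.2000
Variance = 19.7600
SD = sqrt(19.7600) = 4.4452

SD = 4.4452


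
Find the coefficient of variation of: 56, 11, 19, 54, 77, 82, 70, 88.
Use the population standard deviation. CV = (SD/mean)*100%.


Mean = 57.1250
SD = 26.7509
CV = (26.7509/57.1250)*100 = 46.8287%

CV = 46.8287%


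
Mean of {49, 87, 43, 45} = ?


Sum = 49 + 87 + 43 + 45 = 224
n = 4
Mean = 224/4 = 56.0000

Mean = 56.0000


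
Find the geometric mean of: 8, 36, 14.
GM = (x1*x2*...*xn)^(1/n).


Product = 8 × 36 × 14 = 4032
GM = 4032^(1/3) = 15.9162

GM = 15.9162


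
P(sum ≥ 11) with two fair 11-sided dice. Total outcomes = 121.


Total outcomes = 11×11 = 121
Favorable (sum ≥ 11): 76
P = 76/121 = 0.6281

P = 0.6281


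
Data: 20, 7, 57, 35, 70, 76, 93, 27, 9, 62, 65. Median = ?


Sorted: 7, 9, 20, 27, 35, 57, 62, 65, 70, 76, 93
n = 11 (odd)
Middle value = 57

Median = 57


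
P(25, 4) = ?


P(25,4) = 25!/21!
= 15511210043330985984000000/51090942171709440000
= 303600

P(25,4) = 303600


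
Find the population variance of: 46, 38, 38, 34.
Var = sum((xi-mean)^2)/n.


Mean = 39.0000
Squared deviations: 49.0000, 1.0000, 1.0000, 25.0000
Sum = 76.0000
Variance = 76.0000/4 = 19.0000

Variance = 19.0000


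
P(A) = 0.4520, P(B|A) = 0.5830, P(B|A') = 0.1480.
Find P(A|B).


P(B) = P(B|A)*P(A) + P(B|A')*P(A')
= 0.5830*0.4520 + 0.1480*0.5480
= 0.263516 + 0.081104 = 0.344620
P(A|B) = 0.263516/0.344620 = 0.7647

P(A|B) = 0.7647


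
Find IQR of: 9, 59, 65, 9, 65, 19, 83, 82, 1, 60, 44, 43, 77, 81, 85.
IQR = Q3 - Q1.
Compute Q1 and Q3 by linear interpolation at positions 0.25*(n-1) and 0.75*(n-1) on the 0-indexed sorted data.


Sorted: 1, 9, 9, 19, 43, 44, 59, 60, 65, 65, 77, 81, 82, 83, 85
Q1 (25th %ile) = 31.0000
Q3 (75th %ile) = 79.0000
IQR = 79.0000 - 31.0000 = 48.0000

IQR = 48.0000


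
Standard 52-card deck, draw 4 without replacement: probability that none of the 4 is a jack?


P(no jacks) = (48/52) × (47/51) × (46/50) × (45/49)
= 0.7187

P = 0.7187


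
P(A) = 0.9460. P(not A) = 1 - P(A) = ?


P(not A) = 1 - 0.9460 = 0.0540

P(not A) = 0.0540


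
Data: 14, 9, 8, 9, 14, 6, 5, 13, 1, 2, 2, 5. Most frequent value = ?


Frequencies: 1:1, 2:2, 5:2, 6:1, 8:1, 9:2, 13:1, 14:2
Max frequency = 2
Mode = 2, 5, 9, 14

Mode = 2, 5, 9, 14


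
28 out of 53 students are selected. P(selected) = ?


P = 28/53 = 0.5283

P = 0.5283


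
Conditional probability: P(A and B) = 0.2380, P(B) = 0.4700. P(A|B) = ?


P(A|B) = 0.2380/0.4700 = 0.5064

P(A|B) = 0.5064


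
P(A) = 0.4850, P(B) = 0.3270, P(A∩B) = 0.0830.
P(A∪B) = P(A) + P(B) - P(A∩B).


P(A∪B) = 0.4850 + 0.3270 - 0.0830
= 0.8120 - 0.0830
= 0.7290

P(A∪B) = 0.7290


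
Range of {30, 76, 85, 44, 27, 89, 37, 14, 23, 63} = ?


Max = 89, Min = 14
Range = 89 - 14 = 75

Range = 75


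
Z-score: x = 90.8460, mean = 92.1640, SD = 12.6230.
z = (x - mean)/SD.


z = (90.8460 - 92.1640)/12.6230
= -1.3180/12.6230
= -0.1044

z = -0.1044


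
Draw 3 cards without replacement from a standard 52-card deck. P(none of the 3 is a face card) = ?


P(no face cards) = (40/52) × (39/51) × (38/50)
= 0.4471

P = 0.4471


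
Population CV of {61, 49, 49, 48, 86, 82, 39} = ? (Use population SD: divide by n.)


Mean = 59.1429
SD = 16.8305
CV = (16.8305/59.1429)*100 = 28.4573%

CV = 28.4573%


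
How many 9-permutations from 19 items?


P(19,9) = 19!/10!
= 121645100408832000/3628800
= 33522128640

P(19,9) = 33522128640


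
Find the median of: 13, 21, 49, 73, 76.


Sorted: 13, 21, 49, 73, 76
n = 5 (odd)
Middle value = 49

Median = 49


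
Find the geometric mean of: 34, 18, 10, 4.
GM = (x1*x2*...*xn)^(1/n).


Product = 34 × 18 × 10 × 4 = 24480
GM = 24480^(1/4) = 12.5084

GM = 12.5084


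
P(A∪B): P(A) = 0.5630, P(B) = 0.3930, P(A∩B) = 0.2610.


P(A∪B) = 0.5630 + 0.3930 - 0.2610
= 0.9560 - 0.2610
= 0.6950

P(A∪B) = 0.6950


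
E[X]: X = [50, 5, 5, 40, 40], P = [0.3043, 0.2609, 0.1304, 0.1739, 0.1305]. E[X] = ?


E[X] = 50*0.3043 + 5*0.2609 + 5*0.1304 + 40*0.1739 + 40*0.1305
= 15.2150 + 1.3045 + 0.6520 + 6.9560 + 5.2200
= 29.3475

E[X] = 29.3475


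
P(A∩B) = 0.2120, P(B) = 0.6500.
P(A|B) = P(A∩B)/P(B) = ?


P(A|B) = 0.2120/0.6500 = 0.3262

P(A|B) = 0.3262


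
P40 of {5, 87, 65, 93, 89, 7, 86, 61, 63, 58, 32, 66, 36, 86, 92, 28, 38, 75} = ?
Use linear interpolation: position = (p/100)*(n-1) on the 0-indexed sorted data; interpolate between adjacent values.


Sorted: 5, 7, 28, 32, 36, 38, 58, 61, 63, 65, 66, 75, 86, 86, 87, 89, 92, 93
n = 18
Index = 40/100 * 17 = 6.8000
Lower = data[6] = 58, Upper = data[7] = 61
P40 = 58 + 0.8000*(3) = 60.4000

P40 = 60.4000


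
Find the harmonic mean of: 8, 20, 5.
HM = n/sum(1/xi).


Sum of reciprocals = 1/8 + 1/20 + 1/5 = 0.375000
HM = 3/0.375000 = 8.0000

HM = 8.0000


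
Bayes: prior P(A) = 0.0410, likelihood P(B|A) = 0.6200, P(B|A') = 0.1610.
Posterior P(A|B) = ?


P(B) = P(B|A)*P(A) + P(B|A')*P(A')
= 0.6200*0.0410 + 0.1610*0.9590
= 0.025420 + 0.154399 = 0.179819
P(A|B) = 0.025420/0.179819 = 0.1414

P(A|B) = 0.1414


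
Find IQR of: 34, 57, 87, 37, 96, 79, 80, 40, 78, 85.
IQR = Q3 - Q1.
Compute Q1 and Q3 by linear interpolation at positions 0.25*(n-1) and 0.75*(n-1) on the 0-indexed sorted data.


Sorted: 34, 37, 40, 57, 78, 79, 80, 85, 87, 96
Q1 (25th %ile) = 44.2500
Q3 (75th %ile) = 83.7500
IQR = 83.7500 - 44.2500 = 39.5000

IQR = 39.5000


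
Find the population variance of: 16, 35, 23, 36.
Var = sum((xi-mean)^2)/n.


Mean = 27.5000
Squared deviations: 132.2500, 56.2500, 20.2500, 72.2500
Sum = 281.0000
Variance = 281.0000/4 = 70.2500

Variance = 70.2500


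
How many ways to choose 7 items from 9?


C(9,7) = 9!/(7! × 2!)
= 362880/(5040 × 2)
= 36

C(9,7) = 36


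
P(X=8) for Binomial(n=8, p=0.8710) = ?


C(8,8) = 1
p^8 = 0.331242
(1-p)^0 = 1.000000
P = 1 * 0.331242 * 1.000000 = 0.3312

P(X=8) = 0.3312


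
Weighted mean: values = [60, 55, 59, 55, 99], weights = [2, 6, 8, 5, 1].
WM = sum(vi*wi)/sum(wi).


Numerator = 60*2 + 55*6 + 59*8 + 55*5 + 99*1 = 1296
Denominator = 2 + 6 + 8 + 5 + 1 = 22
WM = 1296/22 = 58.9091

WM = 58.9091


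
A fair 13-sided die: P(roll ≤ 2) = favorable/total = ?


Favorable outcomes (roll ≤ 2): 2
Total outcomes = 13
P = 2/13 = 0.1538

P = 0.1538


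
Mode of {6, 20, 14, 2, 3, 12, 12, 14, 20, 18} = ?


Frequencies: 2:1, 3:1, 6:1, 12:2, 14:2, 18:1, 20:2
Max frequency = 2
Mode = 12, 14, 20

Mode = 12, 14, 20


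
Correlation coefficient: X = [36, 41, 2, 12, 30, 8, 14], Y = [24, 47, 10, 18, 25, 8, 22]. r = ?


Mean X = 20.4286, Mean Y = 22.0000
SD X = 13.957662, SD Y = 11.916375
Cov = 143.285714
r = 143.285714/(13.957662*11.916375) = 0.8615

r = 0.8615


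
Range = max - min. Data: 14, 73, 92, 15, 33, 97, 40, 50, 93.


Max = 97, Min = 14
Range = 97 - 14 = 83

Range = 83


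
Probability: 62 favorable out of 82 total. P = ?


P = 62/82 = 0.7561

P = 0.7561


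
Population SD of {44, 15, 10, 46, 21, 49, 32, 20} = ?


Mean = 29.6250
Variance = 202.7344
SD = sqrt(202.7344) = 14.2385

SD = 14.2385


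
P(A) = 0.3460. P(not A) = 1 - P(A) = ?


P(not A) = 1 - 0.3460 = 0.6540

P(not A) = 0.6540


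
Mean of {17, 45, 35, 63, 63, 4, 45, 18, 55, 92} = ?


Sum = 17 + 45 + 35 + 63 + 63 + 4 + 45 + 18 + 55 + 92 = 437
n = 10
Mean = 437/10 = 43.7000

Mean = 43.7000


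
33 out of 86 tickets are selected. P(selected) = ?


P = 33/86 = 0.3837

P = 0.3837


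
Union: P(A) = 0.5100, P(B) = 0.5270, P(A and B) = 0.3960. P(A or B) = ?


P(A∪B) = 0.5100 + 0.5270 - 0.3960
= 1.0370 - 0.3960
= 0.6410

P(A∪B) = 0.6410


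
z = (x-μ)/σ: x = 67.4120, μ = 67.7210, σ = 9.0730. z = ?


z = (67.4120 - 67.7210)/9.0730
= -0.3090/9.0730
= -0.0341

z = -0.0341


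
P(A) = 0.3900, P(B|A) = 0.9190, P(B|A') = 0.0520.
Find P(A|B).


P(B) = P(B|A)*P(A) + P(B|A')*P(A')
= 0.9190*0.3900 + 0.0520*0.6100
= 0.358410 + 0.031720 = 0.390130
P(A|B) = 0.358410/0.390130 = 0.9187

P(A|B) = 0.9187


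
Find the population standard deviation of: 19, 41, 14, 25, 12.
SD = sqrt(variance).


Mean = 22.2000
Variance = 108.5600
SD = sqrt(108.5600) = 10.4192

SD = 10.4192


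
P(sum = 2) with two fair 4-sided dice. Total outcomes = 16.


Total outcomes = 4×4 = 16
Favorable (sum = 2): 1
P = 1/16 = 0.0625

P = 0.0625


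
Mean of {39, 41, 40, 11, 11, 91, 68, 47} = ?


Sum = 39 + 41 + 40 + 11 + 11 + 91 + 68 + 47 = 348
n = 8
Mean = 348/8 = 43.5000

Mean = 43.5000


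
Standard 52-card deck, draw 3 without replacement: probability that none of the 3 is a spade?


P(no spades) = (39/52) × (38/51) × (37/50)
= 0.4135

P = 0.4135


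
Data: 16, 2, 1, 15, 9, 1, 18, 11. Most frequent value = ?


Frequencies: 1:2, 2:1, 9:1, 11:1, 15:1, 16:1, 18:1
Max frequency = 2
Mode = 1

Mode = 1


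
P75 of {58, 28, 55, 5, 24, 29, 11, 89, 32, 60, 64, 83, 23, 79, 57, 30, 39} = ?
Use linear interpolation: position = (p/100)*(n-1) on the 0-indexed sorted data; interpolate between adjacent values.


Sorted: 5, 11, 23, 24, 28, 29, 30, 32, 39, 55, 57, 58, 60, 64, 79, 83, 89
n = 17
Index = 75/100 * 16 = 12.0000
Lower = data[12] = 60, Upper = data[13] = 64
P75 = 60 + 0*(4) = 60.0000

P75 = 60.0000


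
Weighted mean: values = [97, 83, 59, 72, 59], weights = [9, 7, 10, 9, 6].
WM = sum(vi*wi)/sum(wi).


Numerator = 97*9 + 83*7 + 59*10 + 72*9 + 59*6 = 3046
Denominator = 9 + 7 + 10 + 9 + 6 = 41
WM = 3046/41 = 74.2927

WM = 74.2927


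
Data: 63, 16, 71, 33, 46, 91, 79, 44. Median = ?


Sorted: 16, 33, 44, 46, 63, 71, 79, 91
n = 8 (even)
Middle values: 46 and 63
Median = (46+63)/2 = 54.5000

Median = 54.5000


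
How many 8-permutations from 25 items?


P(25,8) = 25!/17!
= 15511210043330985984000000/355687428096000
= 43609104000

P(25,8) = 43609104000


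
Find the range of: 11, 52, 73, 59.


Max = 73, Min = 11
Range = 73 - 11 = 62

Range = 62


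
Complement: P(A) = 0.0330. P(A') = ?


P(not A) = 1 - 0.0330 = 0.9670

P(not A) = 0.9670


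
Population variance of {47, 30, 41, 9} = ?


Mean = 31.7500
Squared deviations: 232.5625, 3.0625, 85.5625, 517.5625
Sum = 838.7500
Variance = 838.7500/4 = 209.6875

Variance = 209.6875


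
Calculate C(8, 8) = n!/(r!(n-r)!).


C(8,8) = 8!/(8! × 0!)
= 40320/(40320 × 1)
= 1

C(8,8) = 1


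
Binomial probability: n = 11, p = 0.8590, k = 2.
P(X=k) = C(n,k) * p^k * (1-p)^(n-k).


C(11,2) = 55
p^2 = 0.737881
(1-p)^9 = 2.202785e-08
P = 55 * 0.737881 * 2.202785e-08 = 8.9397e-07

P(X=2) = 8.9397e-07


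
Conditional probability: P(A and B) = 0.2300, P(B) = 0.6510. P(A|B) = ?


P(A|B) = 0.2300/0.6510 = 0.3533

P(A|B) = 0.3533


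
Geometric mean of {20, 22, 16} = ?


Product = 20 × 22 × 16 = 7040
GM = 7040^(1/3) = 19.1657

GM = 19.1657


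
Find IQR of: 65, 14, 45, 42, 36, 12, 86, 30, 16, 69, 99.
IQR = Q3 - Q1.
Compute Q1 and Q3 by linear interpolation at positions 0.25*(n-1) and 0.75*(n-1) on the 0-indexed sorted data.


Sorted: 12, 14, 16, 30, 36, 42, 45, 65, 69, 86, 99
Q1 (25th %ile) = 23.0000
Q3 (75th %ile) = 67.0000
IQR = 67.0000 - 23.0000 = 44.0000

IQR = 44.0000


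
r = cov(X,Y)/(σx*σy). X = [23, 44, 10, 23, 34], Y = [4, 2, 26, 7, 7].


Mean X = 26.8000, Mean Y = 9.2000
SD X = 11.478676, SD Y = 8.611620
Cov = -78.760000
r = -78.760000/(11.478676*8.611620) = -0.7968

r = -0.7968


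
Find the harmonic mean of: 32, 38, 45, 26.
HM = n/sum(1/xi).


Sum of reciprocals = 1/32 + 1/38 + 1/45 + 1/26 = 0.118250
HM = 4/0.118250 = 33.8268

HM = 33.8268


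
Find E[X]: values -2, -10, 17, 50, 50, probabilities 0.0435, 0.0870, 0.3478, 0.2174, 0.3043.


E[X] = -2*0.0435 - 10*0.0870 + 17*0.3478 + 50*0.2174 + 50*0.3043
= -0.0870 - 0.8700 + 5.9126 + 10.8700 + 15.2150
= 31.0406

E[X] = 31.0406


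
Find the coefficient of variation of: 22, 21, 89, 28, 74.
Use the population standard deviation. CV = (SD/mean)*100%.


Mean = 46.8000
SD = 28.8264
CV = (28.8264/46.8000)*100 = 61.5948%

CV = 61.5948%


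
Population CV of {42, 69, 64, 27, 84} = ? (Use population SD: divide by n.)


Mean = 57.2000
SD = 20.2326
CV = (20.2326/57.2000)*100 = 35.3718%

CV = 35.3718%


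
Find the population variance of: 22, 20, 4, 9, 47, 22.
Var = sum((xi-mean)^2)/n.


Mean = 20.6667
Squared deviations: 1.7778, 0.4444, 277.7778, 136.1111, 693.4444, 1.7778
Sum = 1111.3333
Variance = 1111.3333/6 = 185.2222

Variance = 185.2222


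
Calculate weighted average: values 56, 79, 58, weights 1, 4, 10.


Numerator = 56*1 + 79*4 + 58*10 = 952
Denominator = 1 + 4 + 10 = 15
WM = 952/15 = 63.4667

WM = 63.4667


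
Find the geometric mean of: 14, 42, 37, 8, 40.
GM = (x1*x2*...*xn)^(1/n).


Product = 14 × 42 × 37 × 8 × 40 = 6961920
GM = 6961920^(1/5) = 23.3639

GM = 23.3639


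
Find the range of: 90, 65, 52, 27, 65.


Max = 90, Min = 27
Range = 90 - 27 = 63

Range = 63


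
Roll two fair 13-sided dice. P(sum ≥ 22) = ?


Total outcomes = 13×13 = 169
Favorable (sum ≥ 22): 15
P = 15/169 = 0.0888

P = 0.0888


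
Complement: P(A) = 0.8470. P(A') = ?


P(not A) = 1 - 0.8470 = 0.1530

P(not A) = 0.1530


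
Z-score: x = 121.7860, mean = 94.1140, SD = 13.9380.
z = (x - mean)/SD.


z = (121.7860 - 94.1140)/13.9380
= 27.6720/13.9380
= 1.9854

z = 1.9854


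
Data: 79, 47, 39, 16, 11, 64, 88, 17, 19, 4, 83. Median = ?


Sorted: 4, 11, 16, 17, 19, 39, 47, 64, 79, 83, 88
n = 11 (odd)
Middle value = 39

Median = 39


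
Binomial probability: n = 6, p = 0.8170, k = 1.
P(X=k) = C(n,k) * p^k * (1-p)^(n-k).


C(6,1) = 6
p^1 = 0.817000
(1-p)^5 = 0.000205
P = 6 * 0.817000 * 0.000205 = 0.0010

P(X=1) = 0.0010


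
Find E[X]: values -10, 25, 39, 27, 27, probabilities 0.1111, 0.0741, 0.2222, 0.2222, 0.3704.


E[X] = -10*0.1111 + 25*0.0741 + 39*0.2222 + 27*0.2222 + 27*0.3704
= -1.1110 + 1.8525 + 8.6658 + 5.9994 + 10.0008
= 25.4075

E[X] = 25.4075


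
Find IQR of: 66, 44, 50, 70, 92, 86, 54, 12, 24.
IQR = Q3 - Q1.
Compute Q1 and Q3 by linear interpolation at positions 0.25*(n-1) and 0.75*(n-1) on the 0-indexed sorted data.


Sorted: 12, 24, 44, 50, 54, 66, 70, 86, 92
Q1 (25th %ile) = 44.0000
Q3 (75th %ile) = 70.0000
IQR = 70.0000 - 44.0000 = 26.0000

IQR = 26.0000


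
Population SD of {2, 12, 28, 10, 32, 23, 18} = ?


Mean = 17.8571
Variance = 96.6939
SD = sqrt(96.6939) = 9.8333

SD = 9.8333


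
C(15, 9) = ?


C(15,9) = 15!/(9! × 6!)
= 1307674368000/(362880 × 720)
= 5005

C(15,9) = 5005


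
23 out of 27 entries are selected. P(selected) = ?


P = 23/27 = 0.8519

P = 0.8519


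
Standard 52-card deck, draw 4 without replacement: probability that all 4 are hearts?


P(all hearts) = (13/52) × (12/51) × (11/50) × (10/49)
= 0.0026

P = 0.0026


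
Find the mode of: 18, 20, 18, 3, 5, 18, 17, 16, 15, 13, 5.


Frequencies: 3:1, 5:2, 13:1, 15:1, 16:1, 17:1, 18:3, 20:1
Max frequency = 3
Mode = 18

Mode = 18


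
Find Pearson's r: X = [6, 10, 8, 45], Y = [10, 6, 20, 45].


Mean X = 17.2500, Mean Y = 20.2500
SD X = 16.083765, SD Y = 15.171931
Cov = 226.937500
r = 226.937500/(16.083765*15.171931) = 0.9300

r = 0.9300


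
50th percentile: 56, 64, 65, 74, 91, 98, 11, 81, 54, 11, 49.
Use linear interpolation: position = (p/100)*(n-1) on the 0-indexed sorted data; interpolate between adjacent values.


Sorted: 11, 11, 49, 54, 56, 64, 65, 74, 81, 91, 98
n = 11
Index = 50/100 * 10 = 5.0000
Lower = data[5] = 64, Upper = data[6] = 65
P50 = 64 + 0*(1) = 64.0000

P50 = 64.0000


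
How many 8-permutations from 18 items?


P(18,8) = 18!/10!
= 6402373705728000/3628800
= 1764322560

P(18,8) = 1764322560


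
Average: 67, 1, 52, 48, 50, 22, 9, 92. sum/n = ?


Sum = 67 + 1 + 52 + 48 + 50 + 22 + 9 + 92 = 341
n = 8
Mean = 341/8 = 42.6250

Mean = 42.6250


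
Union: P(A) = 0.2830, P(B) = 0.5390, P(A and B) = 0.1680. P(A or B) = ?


P(A∪B) = 0.2830 + 0.5390 - 0.1680
= 0.8220 - 0.1680
= 0.6540

P(A∪B) = 0.6540


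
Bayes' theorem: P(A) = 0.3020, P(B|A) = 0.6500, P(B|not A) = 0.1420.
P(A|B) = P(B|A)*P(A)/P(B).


P(B) = P(B|A)*P(A) + P(B|A')*P(A')
= 0.6500*0.3020 + 0.1420*0.6980
= 0.196300 + 0.099116 = 0.295416
P(A|B) = 0.196300/0.295416 = 0.6645

P(A|B) = 0.6645


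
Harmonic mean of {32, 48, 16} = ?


Sum of reciprocals = 1/32 + 1/48 + 1/16 = 0.114583
HM = 3/0.114583 = 26.1818

HM = 26.1818


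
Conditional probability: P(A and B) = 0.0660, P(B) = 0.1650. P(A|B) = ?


P(A|B) = 0.0660/0.1650 = 0.4000

P(A|B) = 0.4000


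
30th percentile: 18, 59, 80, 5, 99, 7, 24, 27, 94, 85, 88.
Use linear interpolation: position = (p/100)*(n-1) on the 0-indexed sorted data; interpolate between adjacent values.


Sorted: 5, 7, 18, 24, 27, 59, 80, 85, 88, 94, 99
n = 11
Index = 30/100 * 10 = 3.0000
Lower = data[3] = 24, Upper = data[4] = 27
P30 = 24 + 0*(3) = 24.0000

P30 = 24.0000


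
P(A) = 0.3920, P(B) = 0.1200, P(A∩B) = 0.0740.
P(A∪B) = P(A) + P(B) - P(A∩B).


P(A∪B) = 0.3920 + 0.1200 - 0.0740
= 0.5120 - 0.0740
= 0.4380

P(A∪B) = 0.4380


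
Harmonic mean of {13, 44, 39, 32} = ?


Sum of reciprocals = 1/13 + 1/44 + 1/39 + 1/32 = 0.156541
HM = 4/0.156541 = 25.5523

HM = 25.5523


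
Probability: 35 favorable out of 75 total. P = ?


P = 35/75 = 0.4667

P = 0.4667


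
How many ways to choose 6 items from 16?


C(16,6) = 16!/(6! × 10!)
= 20922789888000/(720 × 3628800)
= 8008

C(16,6) = 8008


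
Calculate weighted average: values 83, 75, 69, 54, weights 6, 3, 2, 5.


Numerator = 83*6 + 75*3 + 69*2 + 54*5 = 1131
Denominator = 6 + 3 + 2 + 5 = 16
WM = 1131/16 = 70.6875

WM = 70.6875


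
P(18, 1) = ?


P(18,1) = 18!/17!
= 6402373705728000/355687428096000
= 18

P(18,1) = 18


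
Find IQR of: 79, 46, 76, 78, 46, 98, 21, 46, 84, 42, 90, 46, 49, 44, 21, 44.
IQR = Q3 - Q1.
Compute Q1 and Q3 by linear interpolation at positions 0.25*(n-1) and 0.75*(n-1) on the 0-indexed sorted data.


Sorted: 21, 21, 42, 44, 44, 46, 46, 46, 46, 49, 76, 78, 79, 84, 90, 98
Q1 (25th %ile) = 44.0000
Q3 (75th %ile) = 78.2500
IQR = 78.2500 - 44.0000 = 34.2500

IQR = 34.2500


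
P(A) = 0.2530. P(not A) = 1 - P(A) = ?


P(not A) = 1 - 0.2530 = 0.7470

P(not A) = 0.7470


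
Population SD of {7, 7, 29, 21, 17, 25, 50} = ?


Mean = 22.2857
Variance = 188.2041
SD = sqrt(188.2041) = 13.7187

SD = 13.7187


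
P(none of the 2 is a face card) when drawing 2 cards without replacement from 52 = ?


P(no face cards) = (40/52) × (39/51)
= 0.5882

P = 0.5882


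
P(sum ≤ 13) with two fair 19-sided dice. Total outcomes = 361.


Total outcomes = 19×19 = 361
Favorable (sum ≤ 13): 78
P = 78/361 = 0.2161

P = 0.2161


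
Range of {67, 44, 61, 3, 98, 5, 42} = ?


Max = 98, Min = 3
Range = 98 - 3 = 95

Range = 95


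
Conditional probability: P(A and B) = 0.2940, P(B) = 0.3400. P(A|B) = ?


P(A|B) = 0.2940/0.3400 = 0.8647

P(A|B) = 0.8647


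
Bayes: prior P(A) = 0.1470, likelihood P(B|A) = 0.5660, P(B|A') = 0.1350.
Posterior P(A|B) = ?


P(B) = P(B|A)*P(A) + P(B|A')*P(A')
= 0.5660*0.1470 + 0.1350*0.8530
= 0.083202 + 0.115155 = 0.198357
P(A|B) = 0.083202/0.198357 = 0.4195

P(A|B) = 0.4195


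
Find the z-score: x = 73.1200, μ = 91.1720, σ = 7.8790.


z = (73.1200 - 91.1720)/7.8790
= -18.0520/7.8790
= -2.2912

z = -2.2912


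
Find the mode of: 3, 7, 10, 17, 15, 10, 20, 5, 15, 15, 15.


Frequencies: 3:1, 5:1, 7:1, 10:2, 15:4, 17:1, 20:1
Max frequency = 4
Mode = 15

Mode = 15


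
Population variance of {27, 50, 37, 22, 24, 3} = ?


Mean = 27.1667
Squared deviations: 0.0278, 521.3611, 96.6944, 26.6944, 10.0278, 584.0278
Sum = 1238.8333
Variance = 1238.8333/6 = 206.4722

Variance = 206.4722


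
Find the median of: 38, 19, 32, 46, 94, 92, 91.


Sorted: 19, 32, 38, 46, 91, 92, 94
n = 7 (odd)
Middle value = 46

Median = 46


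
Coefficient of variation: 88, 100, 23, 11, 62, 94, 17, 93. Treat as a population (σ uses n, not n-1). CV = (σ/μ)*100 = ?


Mean = 61.0000
SD = 35.7841
CV = (35.7841/61.0000)*100 = 58.6624%

CV = 58.6624%


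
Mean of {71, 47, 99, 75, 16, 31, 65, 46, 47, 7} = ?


Sum = 71 + 47 + 99 + 75 + 16 + 31 + 65 + 46 + 47 + 7 = 504
n = 10
Mean = 504/10 = 50.4000

Mean = 50.4000


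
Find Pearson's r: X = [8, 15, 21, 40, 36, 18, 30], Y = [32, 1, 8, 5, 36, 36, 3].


Mean X = 24.0000, Mean Y = 17.2857
SD X = 10.810048, SD Y = 15.228866
Cov = -33.000000
r = -33.000000/(10.810048*15.228866) = -0.2005

r = -0.2005


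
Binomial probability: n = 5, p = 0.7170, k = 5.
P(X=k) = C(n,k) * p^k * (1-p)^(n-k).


C(5,5) = 1
p^5 = 0.189494
(1-p)^0 = 1.000000
P = 1 * 0.189494 * 1.000000 = 0.1895

P(X=5) = 0.1895


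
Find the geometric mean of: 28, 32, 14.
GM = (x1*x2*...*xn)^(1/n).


Product = 28 × 32 × 14 = 12544
GM = 12544^(1/3) = 23.2351

GM = 23.2351


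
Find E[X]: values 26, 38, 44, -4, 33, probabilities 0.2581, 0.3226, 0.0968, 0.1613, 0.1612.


E[X] = 26*0.2581 + 38*0.3226 + 44*0.0968 - 4*0.1613 + 33*0.1612
= 6.7106 + 12.2588 + 4.2592 - 0.6452 + 5.3196
= 27.9030

E[X] = 27.9030


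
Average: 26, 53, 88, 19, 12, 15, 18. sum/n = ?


Sum = 26 + 53 + 88 + 19 + 12 + 15 + 18 = 231
n = 7
Mean = 231/7 = 33.0000

Mean = 33.0000


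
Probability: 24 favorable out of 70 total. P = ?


P = 24/70 = 0.3429

P = 0.3429


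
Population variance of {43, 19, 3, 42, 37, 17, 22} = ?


Mean = 26.1429
Squared deviations: 284.1633, 51.0204, 535.5918, 251.4490, 117.8776, 83.5918, 17.1633
Sum = 1340.8571
Variance = 1340.8571/7 = 191.5510

Variance = 191.5510


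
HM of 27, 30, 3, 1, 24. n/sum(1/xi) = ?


Sum of reciprocals = 1/27 + 1/30 + 1/3 + 1/1 + 1/24 = 1.445370
HM = 5/1.445370 = 3.4593

HM = 3.4593


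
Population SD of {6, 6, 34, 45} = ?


Mean = 22.7500
Variance = 295.6875
SD = sqrt(295.6875) = 17.1956

SD = 17.1956


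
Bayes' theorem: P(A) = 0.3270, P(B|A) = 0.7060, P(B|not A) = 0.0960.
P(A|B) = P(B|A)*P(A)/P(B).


P(B) = P(B|A)*P(A) + P(B|A')*P(A')
= 0.7060*0.3270 + 0.0960*0.6730
= 0.230862 + 0.064608 = 0.295470
P(A|B) = 0.230862/0.295470 = 0.7813

P(A|B) = 0.7813


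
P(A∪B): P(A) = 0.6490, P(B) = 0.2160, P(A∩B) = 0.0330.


P(A∪B) = 0.6490 + 0.2160 - 0.0330
= 0.8650 - 0.0330
= 0.8320

P(A∪B) = 0.8320


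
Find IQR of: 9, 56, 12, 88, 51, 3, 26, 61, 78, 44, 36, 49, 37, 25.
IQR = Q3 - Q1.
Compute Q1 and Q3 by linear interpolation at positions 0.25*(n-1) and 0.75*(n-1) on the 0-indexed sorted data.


Sorted: 3, 9, 12, 25, 26, 36, 37, 44, 49, 51, 56, 61, 78, 88
Q1 (25th %ile) = 25.2500
Q3 (75th %ile) = 54.7500
IQR = 54.7500 - 25.2500 = 29.5000

IQR = 29.5000


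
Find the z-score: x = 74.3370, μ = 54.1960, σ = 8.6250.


z = (74.3370 - 54.1960)/8.6250
= 20.1410/8.6250
= 2.3352

z = 2.3352


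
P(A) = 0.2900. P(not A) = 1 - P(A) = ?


P(not A) = 1 - 0.2900 = 0.7100

P(not A) = 0.7100


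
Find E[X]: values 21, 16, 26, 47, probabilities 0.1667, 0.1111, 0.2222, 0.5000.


E[X] = 21*0.1667 + 16*0.1111 + 26*0.2222 + 47*0.5000
= 3.5007 + 1.7776 + 5.7772 + 23.5000
= 34.5555

E[X] = 34.5555


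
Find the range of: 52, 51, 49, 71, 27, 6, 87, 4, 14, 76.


Max = 87, Min = 4
Range = 87 - 4 = 83

Range = 83


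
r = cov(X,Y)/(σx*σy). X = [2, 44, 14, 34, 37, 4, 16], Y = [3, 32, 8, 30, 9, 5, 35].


Mean X = 21.5714, Mean Y = 17.4286
SD X = 15.472161, SD Y = 13.102422
Cov = 118.183673
r = 118.183673/(15.472161*13.102422) = 0.5830

r = 0.5830


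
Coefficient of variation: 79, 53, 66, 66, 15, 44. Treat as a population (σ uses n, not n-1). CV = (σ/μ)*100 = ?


Mean = 53.8333
SD = 20.5541
CV = (20.5541/53.8333)*100 = 38.1810%

CV = 38.1810%


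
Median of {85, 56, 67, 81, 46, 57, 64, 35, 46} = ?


Sorted: 35, 46, 46, 56, 57, 64, 67, 81, 85
n = 9 (odd)
Middle value = 57

Median = 57


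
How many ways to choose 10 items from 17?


C(17,10) = 17!/(10! × 7!)
= 355687428096000/(3628800 × 5040)
= 19448

C(17,10) = 19448


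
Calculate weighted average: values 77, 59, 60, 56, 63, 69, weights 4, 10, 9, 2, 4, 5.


Numerator = 77*4 + 59*10 + 60*9 + 56*2 + 63*4 + 69*5 = 2147
Denominator = 4 + 10 + 9 + 2 + 4 + 5 = 34
WM = 2147/34 = 63.1471

WM = 63.1471


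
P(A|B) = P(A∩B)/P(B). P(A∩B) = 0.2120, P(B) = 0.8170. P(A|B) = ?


P(A|B) = 0.2120/0.8170 = 0.2595

P(A|B) = 0.2595


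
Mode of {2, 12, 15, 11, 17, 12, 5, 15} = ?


Frequencies: 2:1, 5:1, 11:1, 12:2, 15:2, 17:1
Max frequency = 2
Mode = 12, 15

Mode = 12, 15


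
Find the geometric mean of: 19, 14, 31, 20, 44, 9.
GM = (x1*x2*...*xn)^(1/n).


Product = 19 × 14 × 31 × 20 × 44 × 9 = 65308320
GM = 65308320^(1/6) = 20.0676

GM = 20.0676


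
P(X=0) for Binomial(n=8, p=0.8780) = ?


C(8,0) = 1
p^0 = 1.000000
(1-p)^8 = 4.907707e-08
P = 1 * 1.000000 * 4.907707e-08 = 4.9077e-08

P(X=0) = 4.9077e-08


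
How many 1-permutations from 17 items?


P(17,1) = 17!/16!
= 355687428096000/20922789888000
= 17

P(17,1) = 17


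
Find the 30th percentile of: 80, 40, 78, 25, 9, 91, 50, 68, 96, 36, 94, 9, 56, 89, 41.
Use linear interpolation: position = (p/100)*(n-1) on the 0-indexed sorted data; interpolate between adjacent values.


Sorted: 9, 9, 25, 36, 40, 41, 50, 56, 68, 78, 80, 89, 91, 94, 96
n = 15
Index = 30/100 * 14 = 4.2000
Lower = data[4] = 40, Upper = data[5] = 41
P30 = 40 + 0.2000*(1) = 40.2000

P30 = 40.2000


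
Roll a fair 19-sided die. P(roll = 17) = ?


Favorable outcomes (roll = 17): 1
Total outcomes = 19
P = 1/19 = 0.0526

P = 0.0526


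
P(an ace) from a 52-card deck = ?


4 aces in 52 cards
P = 4/52 = 0.0769

P = 0.0769


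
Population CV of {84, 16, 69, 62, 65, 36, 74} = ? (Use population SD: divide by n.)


Mean = 58.0000
SD = 21.9285
CV = (21.9285/58.0000)*100 = 37.8077%

CV = 37.8077%


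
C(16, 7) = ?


C(16,7) = 16!/(7! × 9!)
= 20922789888000/(5040 × 362880)
= 11440

C(16,7) = 11440


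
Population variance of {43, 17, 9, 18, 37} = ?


Mean = 24.8000
Squared deviations: 331.2400, 60.8400, 249.6400, 46.2400, 148.8400
Sum = 836.8000
Variance = 836.8000/5 = 167.3600

Variance = 167.3600


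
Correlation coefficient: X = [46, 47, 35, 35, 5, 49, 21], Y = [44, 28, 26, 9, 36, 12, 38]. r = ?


Mean X = 34.0000, Mean Y = 27.5714
SD X = 14.880476, SD Y = 12.187314
Cov = -61.571429
r = -61.571429/(14.880476*12.187314) = -0.3395

r = -0.3395


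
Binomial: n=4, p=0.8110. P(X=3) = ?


C(4,3) = 4
p^3 = 0.533412
(1-p)^1 = 0.189000
P = 4 * 0.533412 * 0.189000 = 0.4033

P(X=3) = 0.4033


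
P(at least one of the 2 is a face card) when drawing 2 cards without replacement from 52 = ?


P(at least one) = 1 - P(none)
P(none) = (40/52) × (39/51) = 0.588235
P(at least one) = 1 - 0.588235 = 0.4118

P = 0.4118


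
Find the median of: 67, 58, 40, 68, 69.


Sorted: 40, 58, 67, 68, 69
n = 5 (odd)
Middle value = 67

Median = 67


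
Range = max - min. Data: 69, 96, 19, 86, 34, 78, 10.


Max = 96, Min = 10
Range = 96 - 10 = 86

Range = 86


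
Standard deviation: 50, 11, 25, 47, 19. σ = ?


Mean = 30.4000
Variance = 239.0400
SD = sqrt(239.0400) = 15.4609

SD = 15.4609


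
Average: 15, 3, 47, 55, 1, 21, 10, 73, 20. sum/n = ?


Sum = 15 + 3 + 47 + 55 + 1 + 21 + 10 + 73 + 20 = 245
n = 9
Mean = 245/9 = 27.2222

Mean = 27.2222


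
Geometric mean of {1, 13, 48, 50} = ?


Product = 1 × 13 × 48 × 50 = 31200
GM = 31200^(1/4) = 13.2904

GM = 13.2904


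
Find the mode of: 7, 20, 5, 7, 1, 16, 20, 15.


Frequencies: 1:1, 5:1, 7:2, 15:1, 16:1, 20:2
Max frequency = 2
Mode = 7, 20

Mode = 7, 20


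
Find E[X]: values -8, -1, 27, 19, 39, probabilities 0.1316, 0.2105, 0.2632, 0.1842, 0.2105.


E[X] = -8*0.1316 - 1*0.2105 + 27*0.2632 + 19*0.1842 + 39*0.2105
= -1.0528 - 0.2105 + 7.1064 + 3.4998 + 8.2095
= 17.5524

E[X] = 17.5524


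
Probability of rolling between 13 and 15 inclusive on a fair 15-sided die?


Favorable outcomes (13 ≤ roll ≤ 15): 3
Total outcomes = 15
P = 3/15 = 0.2000

P = 0.2000


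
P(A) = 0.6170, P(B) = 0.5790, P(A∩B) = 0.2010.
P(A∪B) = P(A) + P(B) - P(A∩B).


P(A∪B) = 0.6170 + 0.5790 - 0.2010
= 1.1960 - 0.2010
= 0.9950

P(A∪B) = 0.9950


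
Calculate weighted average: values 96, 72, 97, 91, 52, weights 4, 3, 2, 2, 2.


Numerator = 96*4 + 72*3 + 97*2 + 91*2 + 52*2 = 1080
Denominator = 4 + 3 + 2 + 2 + 2 = 13
WM = 1080/13 = 83.0769

WM = 83.0769


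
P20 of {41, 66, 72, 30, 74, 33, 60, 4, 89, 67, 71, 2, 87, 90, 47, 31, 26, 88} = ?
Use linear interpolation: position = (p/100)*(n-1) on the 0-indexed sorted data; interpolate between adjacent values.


Sorted: 2, 4, 26, 30, 31, 33, 41, 47, 60, 66, 67, 71, 72, 74, 87, 88, 89, 90
n = 18
Index = 20/100 * 17 = 3.4000
Lower = data[3] = 30, Upper = data[4] = 31
P20 = 30 + 0.4000*(1) = 30.4000

P20 = 30.4000


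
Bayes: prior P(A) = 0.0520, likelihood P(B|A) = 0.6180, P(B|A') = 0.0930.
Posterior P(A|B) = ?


P(B) = P(B|A)*P(A) + P(B|A')*P(A')
= 0.6180*0.0520 + 0.0930*0.9480
= 0.032136 + 0.088164 = 0.120300
P(A|B) = 0.032136/0.120300 = 0.2671

P(A|B) = 0.2671


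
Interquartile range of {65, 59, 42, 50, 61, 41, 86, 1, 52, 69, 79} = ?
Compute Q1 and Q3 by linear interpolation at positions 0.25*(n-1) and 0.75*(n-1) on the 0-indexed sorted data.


Sorted: 1, 41, 42, 50, 52, 59, 61, 65, 69, 79, 86
Q1 (25th %ile) = 46.0000
Q3 (75th %ile) = 67.0000
IQR = 67.0000 - 46.0000 = 21.0000

IQR = 21.0000


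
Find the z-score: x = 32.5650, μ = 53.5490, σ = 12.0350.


z = (32.5650 - 53.5490)/12.0350
= -20.9840/12.0350
= -1.7436

z = -1.7436


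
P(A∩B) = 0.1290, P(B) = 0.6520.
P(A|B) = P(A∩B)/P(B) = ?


P(A|B) = 0.1290/0.6520 = 0.1979

P(A|B) = 0.1979


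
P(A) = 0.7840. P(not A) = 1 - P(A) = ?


P(not A) = 1 - 0.7840 = 0.2160

P(not A) = 0.2160


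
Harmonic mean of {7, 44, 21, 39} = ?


Sum of reciprocals = 1/7 + 1/44 + 1/21 + 1/39 = 0.238844
HM = 4/0.238844 = 16.7473

HM = 16.7473


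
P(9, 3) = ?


P(9,3) = 9!/6!
= 362880/720
= 504

P(9,3) = 504


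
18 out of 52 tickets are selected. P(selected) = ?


P = 18/52 = 0.3462

P = 0.3462


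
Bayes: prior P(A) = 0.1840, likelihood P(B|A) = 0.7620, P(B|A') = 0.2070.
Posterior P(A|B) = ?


P(B) = P(B|A)*P(A) + P(B|A')*P(A')
= 0.7620*0.1840 + 0.2070*0.8160
= 0.140208 + 0.168912 = 0.309120
P(A|B) = 0.140208/0.309120 = 0.4536

P(A|B) = 0.4536


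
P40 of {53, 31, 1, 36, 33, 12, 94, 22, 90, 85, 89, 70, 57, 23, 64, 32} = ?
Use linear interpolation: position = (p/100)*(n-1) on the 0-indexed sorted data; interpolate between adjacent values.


Sorted: 1, 12, 22, 23, 31, 32, 33, 36, 53, 57, 64, 70, 85, 89, 90, 94
n = 16
Index = 40/100 * 15 = 6.0000
Lower = data[6] = 33, Upper = data[7] = 36
P40 = 33 + 0*(3) = 33.0000

P40 = 33.0000


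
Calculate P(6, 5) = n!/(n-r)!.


P(6,5) = 6!/1!
= 720/1
= 720

P(6,5) = 720


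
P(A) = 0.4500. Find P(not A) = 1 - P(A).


P(not A) = 1 - 0.4500 = 0.5500

P(not A) = 0.5500


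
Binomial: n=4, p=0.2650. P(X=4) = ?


C(4,4) = 1
p^4 = 0.004932
(1-p)^0 = 1.000000
P = 1 * 0.004932 * 1.000000 = 0.0049

P(X=4) = 0.0049


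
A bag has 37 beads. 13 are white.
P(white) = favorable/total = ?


P = 13/37 = 0.3514

P = 0.3514


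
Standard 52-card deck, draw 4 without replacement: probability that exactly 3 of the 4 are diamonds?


Hypergeometric: P(X=3) = C(13,3)·C(39,1) / C(52,4)
= 286 × 39 / 270725
= 11154/270725 = 0.0412

P = 0.0412


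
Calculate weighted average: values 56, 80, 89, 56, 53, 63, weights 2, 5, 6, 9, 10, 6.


Numerator = 56*2 + 80*5 + 89*6 + 56*9 + 53*10 + 63*6 = 2458
Denominator = 2 + 5 + 6 + 9 + 10 + 6 = 38
WM = 2458/38 = 64.6842

WM = 64.6842


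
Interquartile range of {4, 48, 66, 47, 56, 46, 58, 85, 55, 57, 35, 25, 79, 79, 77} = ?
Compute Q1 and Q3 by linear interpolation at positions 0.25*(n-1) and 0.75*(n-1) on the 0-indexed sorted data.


Sorted: 4, 25, 35, 46, 47, 48, 55, 56, 57, 58, 66, 77, 79, 79, 85
Q1 (25th %ile) = 46.5000
Q3 (75th %ile) = 71.5000
IQR = 71.5000 - 46.5000 = 25.0000

IQR = 25.0000


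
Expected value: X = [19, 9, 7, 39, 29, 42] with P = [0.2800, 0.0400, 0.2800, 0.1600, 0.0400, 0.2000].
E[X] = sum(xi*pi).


E[X] = 19*0.2800 + 9*0.0400 + 7*0.2800 + 39*0.1600 + 29*0.0400 + 42*0.2000
= 5.3200 + 0.3600 + 1.9600 + 6.2400 + 1.1600 + 8.4000
= 23.4400

E[X] = 23.4400


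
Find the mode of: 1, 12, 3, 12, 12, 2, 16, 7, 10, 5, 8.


Frequencies: 1:1, 2:1, 3:1, 5:1, 7:1, 8:1, 10:1, 12:3, 16:1
Max frequency = 3
Mode = 12

Mode = 12


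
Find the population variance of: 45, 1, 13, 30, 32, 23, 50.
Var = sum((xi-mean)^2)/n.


Mean = 27.7143
Squared deviations: 298.7959, 713.6531, 216.5102, 5.2245, 18.3673, 22.2245, 496.6531
Sum = 1771.4286
Variance = 1771.4286/7 = 253.0612

Variance = 253.0612


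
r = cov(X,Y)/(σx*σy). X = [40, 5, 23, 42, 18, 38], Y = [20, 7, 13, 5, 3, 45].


Mean X = 27.6667, Mean Y = 15.5000
SD X = 13.498971, SD Y = 14.349797
Cov = 89.166667
r = 89.166667/(13.498971*14.349797) = 0.4603

r = 0.4603


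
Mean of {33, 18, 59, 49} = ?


Sum = 33 + 18 + 59 + 49 = 159
n = 4
Mean = 159/4 = 39.7500

Mean = 39.7500


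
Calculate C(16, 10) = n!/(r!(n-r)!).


C(16,10) = 16!/(10! × 6!)
= 20922789888000/(3628800 × 720)
= 8008

C(16,10) = 8008


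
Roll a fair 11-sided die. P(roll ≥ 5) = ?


Favorable outcomes (roll ≥ 5): 7
Total outcomes = 11
P = 7/11 = 0.6364

P = 0.6364


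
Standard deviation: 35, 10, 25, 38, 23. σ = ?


Mean = 26.2000
Variance = 98.1600
SD = sqrt(98.1600) = 9.9076

SD = 9.9076


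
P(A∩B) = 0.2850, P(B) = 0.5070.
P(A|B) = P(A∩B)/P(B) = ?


P(A|B) = 0.2850/0.5070 = 0.5621

P(A|B) = 0.5621


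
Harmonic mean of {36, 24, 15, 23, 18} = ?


Sum of reciprocals = 1/36 + 1/24 + 1/15 + 1/23 + 1/18 = 0.235145
HM = 5/0.235145 = 21.2635

HM = 21.2635


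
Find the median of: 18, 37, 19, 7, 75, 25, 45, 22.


Sorted: 7, 18, 19, 22, 25, 37, 45, 75
n = 8 (even)
Middle values: 22 and 25
Median = (22+25)/2 = 23.5000

Median = 23.5000


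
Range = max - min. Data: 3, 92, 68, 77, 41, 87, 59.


Max = 92, Min = 3
Range = 92 - 3 = 89

Range = 89


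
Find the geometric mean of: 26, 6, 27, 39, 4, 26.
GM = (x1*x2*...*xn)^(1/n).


Product = 26 × 6 × 27 × 39 × 4 × 26 = 17083872
GM = 17083872^(1/6) = 16.0484

GM = 16.0484


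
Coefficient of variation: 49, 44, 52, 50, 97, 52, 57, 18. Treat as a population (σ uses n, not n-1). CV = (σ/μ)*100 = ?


Mean = 52.3750
SD = 20.2542
CV = (20.2542/52.3750)*100 = 38.6716%

CV = 38.6716%


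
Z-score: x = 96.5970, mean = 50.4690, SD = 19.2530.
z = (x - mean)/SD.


z = (96.5970 - 50.4690)/19.2530
= 46.1280/19.2530
= 2.3959

z = 2.3959


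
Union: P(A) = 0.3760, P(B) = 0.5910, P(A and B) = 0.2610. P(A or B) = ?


P(A∪B) = 0.3760 + 0.5910 - 0.2610
= 0.9670 - 0.2610
= 0.7060

P(A∪B) = 0.7060


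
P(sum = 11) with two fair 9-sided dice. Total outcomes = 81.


Total outcomes = 9×9 = 81
Favorable (sum = 11): 8
P = 8/81 = 0.0988

P = 0.0988


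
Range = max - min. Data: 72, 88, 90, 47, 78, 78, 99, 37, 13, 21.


Max = 99, Min = 13
Range = 99 - 13 = 86

Range = 86


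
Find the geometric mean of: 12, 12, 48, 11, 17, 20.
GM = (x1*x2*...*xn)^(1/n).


Product = 12 × 12 × 48 × 11 × 17 × 20 = 25850880
GM = 25850880^(1/6) = 17.1954

GM = 17.1954


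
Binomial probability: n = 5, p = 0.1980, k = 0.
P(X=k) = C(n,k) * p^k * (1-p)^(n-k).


C(5,0) = 1
p^0 = 1.000000
(1-p)^5 = 0.331797
P = 1 * 1.000000 * 0.331797 = 0.3318

P(X=0) = 0.3318


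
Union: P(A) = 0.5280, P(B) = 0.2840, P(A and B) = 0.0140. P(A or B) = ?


P(A∪B) = 0.5280 + 0.2840 - 0.0140
= 0.8120 - 0.0140
= 0.7980

P(A∪B) = 0.7980


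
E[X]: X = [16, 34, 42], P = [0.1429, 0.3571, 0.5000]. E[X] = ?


E[X] = 16*0.1429 + 34*0.3571 + 42*0.5000
= 2.2864 + 12.1414 + 21.0000
= 35.4278

E[X] = 35.4278


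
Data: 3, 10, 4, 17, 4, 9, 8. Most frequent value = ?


Frequencies: 3:1, 4:2, 8:1, 9:1, 10:1, 17:1
Max frequency = 2
Mode = 4

Mode = 4


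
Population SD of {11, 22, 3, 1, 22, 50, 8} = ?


Mean = 16.7143
Variance = 243.9184
SD = sqrt(243.9184) = 15.6179

SD = 15.6179


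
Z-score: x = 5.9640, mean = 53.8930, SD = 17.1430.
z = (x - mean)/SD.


z = (5.9640 - 53.8930)/17.1430
= -47.9290/17.1430
= -2.7958

z = -2.7958


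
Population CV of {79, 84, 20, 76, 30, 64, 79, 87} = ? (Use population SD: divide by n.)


Mean = 64.8750
SD = 24.0023
CV = (24.0023/64.8750)*100 = 36.9977%

CV = 36.9977%


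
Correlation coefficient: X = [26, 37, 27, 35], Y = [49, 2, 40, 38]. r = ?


Mean X = 31.2500, Mean Y = 32.2500
SD X = 4.815340, SD Y = 17.949582
Cov = -68.312500
r = -68.312500/(4.815340*17.949582) = -0.7903

r = -0.7903
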